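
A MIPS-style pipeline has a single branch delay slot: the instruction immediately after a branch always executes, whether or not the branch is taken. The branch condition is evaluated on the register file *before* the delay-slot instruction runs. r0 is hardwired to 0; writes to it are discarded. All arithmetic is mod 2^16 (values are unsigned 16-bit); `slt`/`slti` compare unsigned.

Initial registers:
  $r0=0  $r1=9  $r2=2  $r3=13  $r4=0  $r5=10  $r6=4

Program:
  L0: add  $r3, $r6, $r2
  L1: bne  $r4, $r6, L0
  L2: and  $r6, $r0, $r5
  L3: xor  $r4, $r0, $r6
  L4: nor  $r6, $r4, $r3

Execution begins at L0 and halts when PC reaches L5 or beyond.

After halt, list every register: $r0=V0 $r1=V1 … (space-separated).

PC=0  add  $r3, $r6, $r2     | $r0=0 $r1=9 $r2=2 $r3=6 $r4=0 $r5=10 $r6=4
PC=1  bne  $r4, $r6, L0      | $r0=0 $r1=9 $r2=2 $r3=6 $r4=0 $r5=10 $r6=4  [TAKEN]
PC=2  and  $r6, $r0, $r5     | $r0=0 $r1=9 $r2=2 $r3=6 $r4=0 $r5=10 $r6=0
PC=0  add  $r3, $r6, $r2     | $r0=0 $r1=9 $r2=2 $r3=2 $r4=0 $r5=10 $r6=0
PC=1  bne  $r4, $r6, L0      | $r0=0 $r1=9 $r2=2 $r3=2 $r4=0 $r5=10 $r6=0  [not taken]
PC=2  and  $r6, $r0, $r5     | $r0=0 $r1=9 $r2=2 $r3=2 $r4=0 $r5=10 $r6=0
PC=3  xor  $r4, $r0, $r6     | $r0=0 $r1=9 $r2=2 $r3=2 $r4=0 $r5=10 $r6=0
PC=4  nor  $r6, $r4, $r3     | $r0=0 $r1=9 $r2=2 $r3=2 $r4=0 $r5=10 $r6=65533

$r0=0 $r1=9 $r2=2 $r3=2 $r4=0 $r5=10 $r6=65533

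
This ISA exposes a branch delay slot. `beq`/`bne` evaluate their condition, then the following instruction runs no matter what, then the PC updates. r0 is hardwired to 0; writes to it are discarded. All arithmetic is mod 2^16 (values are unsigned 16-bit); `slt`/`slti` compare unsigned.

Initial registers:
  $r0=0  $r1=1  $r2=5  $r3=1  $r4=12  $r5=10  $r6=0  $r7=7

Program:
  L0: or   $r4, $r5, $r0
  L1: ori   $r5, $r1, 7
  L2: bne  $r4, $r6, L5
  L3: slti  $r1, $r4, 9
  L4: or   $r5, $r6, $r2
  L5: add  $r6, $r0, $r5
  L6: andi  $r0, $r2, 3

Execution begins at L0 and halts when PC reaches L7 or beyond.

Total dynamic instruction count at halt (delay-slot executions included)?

6

PC=0  or   $r4, $r5, $r0     | $r0=0 $r1=1 $r2=5 $r3=1 $r4=10 $r5=10 $r6=0 $r7=7
PC=1  ori   $r5, $r1, 7      | $r0=0 $r1=1 $r2=5 $r3=1 $r4=10 $r5=7 $r6=0 $r7=7
PC=2  bne  $r4, $r6, L5      | $r0=0 $r1=1 $r2=5 $r3=1 $r4=10 $r5=7 $r6=0 $r7=7  [TAKEN]
PC=3  slti  $r1, $r4, 9      | $r0=0 $r1=0 $r2=5 $r3=1 $r4=10 $r5=7 $r6=0 $r7=7
PC=5  add  $r6, $r0, $r5     | $r0=0 $r1=0 $r2=5 $r3=1 $r4=10 $r5=7 $r6=7 $r7=7
PC=6  andi  $r0, $r2, 3      | $r0=0 $r1=0 $r2=5 $r3=1 $r4=10 $r5=7 $r6=7 $r7=7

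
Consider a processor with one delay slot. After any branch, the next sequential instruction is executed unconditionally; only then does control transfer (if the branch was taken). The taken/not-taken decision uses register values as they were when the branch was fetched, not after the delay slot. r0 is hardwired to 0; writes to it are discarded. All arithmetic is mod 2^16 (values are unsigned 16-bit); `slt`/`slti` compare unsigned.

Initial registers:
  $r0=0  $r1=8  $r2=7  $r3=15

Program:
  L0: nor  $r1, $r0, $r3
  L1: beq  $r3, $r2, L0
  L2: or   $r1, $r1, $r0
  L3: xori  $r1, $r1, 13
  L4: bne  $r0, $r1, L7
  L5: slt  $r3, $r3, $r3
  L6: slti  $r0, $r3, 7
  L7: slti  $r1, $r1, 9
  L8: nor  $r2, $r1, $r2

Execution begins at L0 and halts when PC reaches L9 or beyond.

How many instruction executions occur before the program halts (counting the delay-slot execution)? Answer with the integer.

#0 nor  $r1, $r0, $r3 ; 0/65520/7/15
#1 beq  $r3, $r2, L0 ; 0/65520/7/15 ; →fallthru
#2 or   $r1, $r1, $r0 ; 0/65520/7/15
#3 xori  $r1, $r1, 13 ; 0/65533/7/15
#4 bne  $r0, $r1, L7 ; 0/65533/7/15 ; →target
#5 slt  $r3, $r3, $r3 ; 0/65533/7/0
#7 slti  $r1, $r1, 9 ; 0/0/7/0
#8 nor  $r2, $r1, $r2 ; 0/0/65528/0

8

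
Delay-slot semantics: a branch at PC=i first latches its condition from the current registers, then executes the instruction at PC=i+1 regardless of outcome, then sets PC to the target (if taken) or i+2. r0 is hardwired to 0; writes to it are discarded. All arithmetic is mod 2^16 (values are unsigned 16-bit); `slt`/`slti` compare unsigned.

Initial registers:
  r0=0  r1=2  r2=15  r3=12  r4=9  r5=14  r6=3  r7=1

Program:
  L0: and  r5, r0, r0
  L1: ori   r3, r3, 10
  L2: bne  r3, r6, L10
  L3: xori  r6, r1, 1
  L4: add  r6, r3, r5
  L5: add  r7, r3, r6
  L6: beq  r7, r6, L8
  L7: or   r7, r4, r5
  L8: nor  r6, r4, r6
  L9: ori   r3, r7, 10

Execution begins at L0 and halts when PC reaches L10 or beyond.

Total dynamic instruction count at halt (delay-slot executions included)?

4

  step pc=0: and  r5, r0, r0  regs=(0,2,15,12,9,0,3,1)
  step pc=1: ori   r3, r3, 10  regs=(0,2,15,14,9,0,3,1)
  step pc=2: bne  r3, r6, L10  cond=T  regs=(0,2,15,14,9,0,3,1)
  step pc=3: xori  r6, r1, 1  regs=(0,2,15,14,9,0,3,1)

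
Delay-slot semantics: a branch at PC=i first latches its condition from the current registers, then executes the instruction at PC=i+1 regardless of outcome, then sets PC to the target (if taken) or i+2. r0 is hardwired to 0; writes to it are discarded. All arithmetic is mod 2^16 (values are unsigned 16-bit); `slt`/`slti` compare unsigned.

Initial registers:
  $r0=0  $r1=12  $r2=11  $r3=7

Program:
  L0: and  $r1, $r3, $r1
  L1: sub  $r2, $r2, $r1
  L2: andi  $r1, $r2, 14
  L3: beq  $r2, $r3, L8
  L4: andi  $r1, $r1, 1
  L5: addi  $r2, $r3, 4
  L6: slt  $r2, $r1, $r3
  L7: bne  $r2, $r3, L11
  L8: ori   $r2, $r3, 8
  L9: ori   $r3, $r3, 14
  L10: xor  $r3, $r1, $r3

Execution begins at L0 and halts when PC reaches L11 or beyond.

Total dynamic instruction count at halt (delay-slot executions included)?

  step pc=0: and  $r1, $r3, $r1  regs=(0,4,11,7)
  step pc=1: sub  $r2, $r2, $r1  regs=(0,4,7,7)
  step pc=2: andi  $r1, $r2, 14  regs=(0,6,7,7)
  step pc=3: beq  $r2, $r3, L8  cond=T  regs=(0,6,7,7)
  step pc=4: andi  $r1, $r1, 1  regs=(0,0,7,7)
  step pc=8: ori   $r2, $r3, 8  regs=(0,0,15,7)
  step pc=9: ori   $r3, $r3, 14  regs=(0,0,15,15)
  step pc=10: xor  $r3, $r1, $r3  regs=(0,0,15,15)

8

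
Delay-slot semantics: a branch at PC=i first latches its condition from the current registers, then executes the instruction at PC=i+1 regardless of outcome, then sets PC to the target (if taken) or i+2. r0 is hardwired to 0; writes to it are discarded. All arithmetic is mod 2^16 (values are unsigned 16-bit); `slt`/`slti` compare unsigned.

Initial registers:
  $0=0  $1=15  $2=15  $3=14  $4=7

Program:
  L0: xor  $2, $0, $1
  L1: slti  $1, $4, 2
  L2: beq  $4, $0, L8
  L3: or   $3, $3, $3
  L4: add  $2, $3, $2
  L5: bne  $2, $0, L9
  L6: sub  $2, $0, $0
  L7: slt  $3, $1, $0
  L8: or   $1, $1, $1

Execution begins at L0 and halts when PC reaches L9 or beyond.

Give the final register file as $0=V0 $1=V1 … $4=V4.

$0=0 $1=0 $2=0 $3=14 $4=7

[0] xor  $2, $0, $1  →  {$0:0, $1:15, $2:15, $3:14, $4:7}
[1] slti  $1, $4, 2  →  {$0:0, $1:0, $2:15, $3:14, $4:7}
[2] beq  $4, $0, L8  →  {$0:0, $1:0, $2:15, $3:14, $4:7}  ⟨branch fallthrough⟩
[3] or   $3, $3, $3  →  {$0:0, $1:0, $2:15, $3:14, $4:7}
[4] add  $2, $3, $2  →  {$0:0, $1:0, $2:29, $3:14, $4:7}
[5] bne  $2, $0, L9  →  {$0:0, $1:0, $2:29, $3:14, $4:7}  ⟨branch taken⟩
[6] sub  $2, $0, $0  →  {$0:0, $1:0, $2:0, $3:14, $4:7}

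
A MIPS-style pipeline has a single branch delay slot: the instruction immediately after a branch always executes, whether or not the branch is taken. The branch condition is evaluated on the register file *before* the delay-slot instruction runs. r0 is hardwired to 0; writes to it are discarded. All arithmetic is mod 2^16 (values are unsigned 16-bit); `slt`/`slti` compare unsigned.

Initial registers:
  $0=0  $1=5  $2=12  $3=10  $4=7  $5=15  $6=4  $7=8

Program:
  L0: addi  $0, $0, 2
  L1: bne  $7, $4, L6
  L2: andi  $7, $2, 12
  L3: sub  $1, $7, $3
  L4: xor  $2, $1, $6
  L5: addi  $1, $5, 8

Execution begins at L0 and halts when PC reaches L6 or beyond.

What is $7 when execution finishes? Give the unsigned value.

#0 addi  $0, $0, 2 ; 0/5/12/10/7/15/4/8
#1 bne  $7, $4, L6 ; 0/5/12/10/7/15/4/8 ; →target
#2 andi  $7, $2, 12 ; 0/5/12/10/7/15/4/12

12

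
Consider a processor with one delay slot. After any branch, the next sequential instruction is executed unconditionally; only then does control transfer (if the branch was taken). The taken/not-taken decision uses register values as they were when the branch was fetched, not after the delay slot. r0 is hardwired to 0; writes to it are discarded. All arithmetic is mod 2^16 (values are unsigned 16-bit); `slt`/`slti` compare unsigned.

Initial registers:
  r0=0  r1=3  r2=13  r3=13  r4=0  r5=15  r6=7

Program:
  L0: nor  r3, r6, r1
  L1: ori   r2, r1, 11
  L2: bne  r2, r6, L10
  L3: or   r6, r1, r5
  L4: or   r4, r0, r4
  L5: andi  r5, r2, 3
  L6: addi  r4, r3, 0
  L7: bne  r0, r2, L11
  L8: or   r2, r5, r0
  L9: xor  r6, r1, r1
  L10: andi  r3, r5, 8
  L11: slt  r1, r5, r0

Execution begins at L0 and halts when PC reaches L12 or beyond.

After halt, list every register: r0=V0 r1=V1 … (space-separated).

  step pc=0: nor  r3, r6, r1  regs=(0,3,13,65528,0,15,7)
  step pc=1: ori   r2, r1, 11  regs=(0,3,11,65528,0,15,7)
  step pc=2: bne  r2, r6, L10  cond=T  regs=(0,3,11,65528,0,15,7)
  step pc=3: or   r6, r1, r5  regs=(0,3,11,65528,0,15,15)
  step pc=10: andi  r3, r5, 8  regs=(0,3,11,8,0,15,15)
  step pc=11: slt  r1, r5, r0  regs=(0,0,11,8,0,15,15)

r0=0 r1=0 r2=11 r3=8 r4=0 r5=15 r6=15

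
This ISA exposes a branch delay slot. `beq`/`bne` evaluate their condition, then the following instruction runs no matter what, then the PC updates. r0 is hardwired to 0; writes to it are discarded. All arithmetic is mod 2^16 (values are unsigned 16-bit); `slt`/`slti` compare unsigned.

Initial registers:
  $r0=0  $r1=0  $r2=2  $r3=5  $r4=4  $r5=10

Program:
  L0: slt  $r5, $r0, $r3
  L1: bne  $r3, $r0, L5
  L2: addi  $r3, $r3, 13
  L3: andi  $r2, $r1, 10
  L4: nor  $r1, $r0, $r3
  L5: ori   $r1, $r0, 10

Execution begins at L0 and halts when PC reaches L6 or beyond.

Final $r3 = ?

[0] slt  $r5, $r0, $r3  →  {$r0:0, $r1:0, $r2:2, $r3:5, $r4:4, $r5:1}
[1] bne  $r3, $r0, L5  →  {$r0:0, $r1:0, $r2:2, $r3:5, $r4:4, $r5:1}  ⟨branch taken⟩
[2] addi  $r3, $r3, 13  →  {$r0:0, $r1:0, $r2:2, $r3:18, $r4:4, $r5:1}
[5] ori   $r1, $r0, 10  →  {$r0:0, $r1:10, $r2:2, $r3:18, $r4:4, $r5:1}

18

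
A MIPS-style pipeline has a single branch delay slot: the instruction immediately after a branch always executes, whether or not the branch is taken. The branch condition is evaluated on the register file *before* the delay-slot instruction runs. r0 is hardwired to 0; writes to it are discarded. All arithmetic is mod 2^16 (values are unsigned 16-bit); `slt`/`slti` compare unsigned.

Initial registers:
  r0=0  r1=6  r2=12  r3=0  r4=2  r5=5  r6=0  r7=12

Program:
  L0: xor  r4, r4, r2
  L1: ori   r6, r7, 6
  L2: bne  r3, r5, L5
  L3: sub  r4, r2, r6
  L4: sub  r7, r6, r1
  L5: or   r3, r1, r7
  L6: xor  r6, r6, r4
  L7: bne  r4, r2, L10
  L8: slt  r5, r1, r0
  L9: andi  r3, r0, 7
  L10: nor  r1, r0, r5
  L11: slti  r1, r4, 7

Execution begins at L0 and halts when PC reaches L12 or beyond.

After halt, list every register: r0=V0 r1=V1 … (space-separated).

PC=0  xor  r4, r4, r2        | r0=0 r1=6 r2=12 r3=0 r4=14 r5=5 r6=0 r7=12
PC=1  ori   r6, r7, 6        | r0=0 r1=6 r2=12 r3=0 r4=14 r5=5 r6=14 r7=12
PC=2  bne  r3, r5, L5        | r0=0 r1=6 r2=12 r3=0 r4=14 r5=5 r6=14 r7=12  [TAKEN]
PC=3  sub  r4, r2, r6        | r0=0 r1=6 r2=12 r3=0 r4=65534 r5=5 r6=14 r7=12
PC=5  or   r3, r1, r7        | r0=0 r1=6 r2=12 r3=14 r4=65534 r5=5 r6=14 r7=12
PC=6  xor  r6, r6, r4        | r0=0 r1=6 r2=12 r3=14 r4=65534 r5=5 r6=65520 r7=12
PC=7  bne  r4, r2, L10       | r0=0 r1=6 r2=12 r3=14 r4=65534 r5=5 r6=65520 r7=12  [TAKEN]
PC=8  slt  r5, r1, r0        | r0=0 r1=6 r2=12 r3=14 r4=65534 r5=0 r6=65520 r7=12
PC=10 nor  r1, r0, r5        | r0=0 r1=65535 r2=12 r3=14 r4=65534 r5=0 r6=65520 r7=12
PC=11 slti  r1, r4, 7        | r0=0 r1=0 r2=12 r3=14 r4=65534 r5=0 r6=65520 r7=12

r0=0 r1=0 r2=12 r3=14 r4=65534 r5=0 r6=65520 r7=12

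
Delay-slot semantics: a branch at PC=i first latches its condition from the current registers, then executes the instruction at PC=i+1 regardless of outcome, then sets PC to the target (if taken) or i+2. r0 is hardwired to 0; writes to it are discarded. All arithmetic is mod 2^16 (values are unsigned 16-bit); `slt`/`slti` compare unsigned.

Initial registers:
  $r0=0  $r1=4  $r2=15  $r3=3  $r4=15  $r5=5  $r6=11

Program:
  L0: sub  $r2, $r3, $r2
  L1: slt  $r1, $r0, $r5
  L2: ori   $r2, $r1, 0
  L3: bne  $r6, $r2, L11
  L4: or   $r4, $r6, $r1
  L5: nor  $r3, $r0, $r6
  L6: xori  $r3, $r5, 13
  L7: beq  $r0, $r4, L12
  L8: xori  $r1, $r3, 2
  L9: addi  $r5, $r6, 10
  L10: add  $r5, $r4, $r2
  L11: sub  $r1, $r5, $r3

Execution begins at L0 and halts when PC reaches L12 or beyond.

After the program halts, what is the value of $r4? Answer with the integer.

11

PC=0  sub  $r2, $r3, $r2     | $r0=0 $r1=4 $r2=65524 $r3=3 $r4=15 $r5=5 $r6=11
PC=1  slt  $r1, $r0, $r5     | $r0=0 $r1=1 $r2=65524 $r3=3 $r4=15 $r5=5 $r6=11
PC=2  ori   $r2, $r1, 0      | $r0=0 $r1=1 $r2=1 $r3=3 $r4=15 $r5=5 $r6=11
PC=3  bne  $r6, $r2, L11     | $r0=0 $r1=1 $r2=1 $r3=3 $r4=15 $r5=5 $r6=11  [TAKEN]
PC=4  or   $r4, $r6, $r1     | $r0=0 $r1=1 $r2=1 $r3=3 $r4=11 $r5=5 $r6=11
PC=11 sub  $r1, $r5, $r3     | $r0=0 $r1=2 $r2=1 $r3=3 $r4=11 $r5=5 $r6=11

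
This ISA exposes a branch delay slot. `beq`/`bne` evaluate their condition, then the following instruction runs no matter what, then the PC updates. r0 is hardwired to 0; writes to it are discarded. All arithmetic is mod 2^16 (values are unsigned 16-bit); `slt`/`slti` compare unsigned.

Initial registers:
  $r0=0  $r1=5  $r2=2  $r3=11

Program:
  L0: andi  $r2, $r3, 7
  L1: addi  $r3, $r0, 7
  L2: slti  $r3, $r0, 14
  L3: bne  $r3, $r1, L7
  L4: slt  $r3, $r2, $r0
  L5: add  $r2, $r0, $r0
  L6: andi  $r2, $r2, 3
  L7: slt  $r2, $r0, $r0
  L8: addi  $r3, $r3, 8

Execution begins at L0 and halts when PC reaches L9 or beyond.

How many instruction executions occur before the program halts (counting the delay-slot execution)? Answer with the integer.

7

  step pc=0: andi  $r2, $r3, 7  regs=(0,5,3,11)
  step pc=1: addi  $r3, $r0, 7  regs=(0,5,3,7)
  step pc=2: slti  $r3, $r0, 14  regs=(0,5,3,1)
  step pc=3: bne  $r3, $r1, L7  cond=T  regs=(0,5,3,1)
  step pc=4: slt  $r3, $r2, $r0  regs=(0,5,3,0)
  step pc=7: slt  $r2, $r0, $r0  regs=(0,5,0,0)
  step pc=8: addi  $r3, $r3, 8  regs=(0,5,0,8)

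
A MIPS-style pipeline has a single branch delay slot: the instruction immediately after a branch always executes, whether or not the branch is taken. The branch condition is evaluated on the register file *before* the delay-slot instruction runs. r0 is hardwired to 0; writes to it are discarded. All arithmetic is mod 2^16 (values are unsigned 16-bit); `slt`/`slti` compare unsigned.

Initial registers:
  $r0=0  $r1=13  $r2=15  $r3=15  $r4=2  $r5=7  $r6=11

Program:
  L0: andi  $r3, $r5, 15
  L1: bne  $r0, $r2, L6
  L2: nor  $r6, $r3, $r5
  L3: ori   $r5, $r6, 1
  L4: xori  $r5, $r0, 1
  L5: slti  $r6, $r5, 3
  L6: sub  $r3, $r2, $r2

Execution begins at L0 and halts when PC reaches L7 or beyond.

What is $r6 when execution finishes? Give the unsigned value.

65528

#0 andi  $r3, $r5, 15 ; 0/13/15/7/2/7/11
#1 bne  $r0, $r2, L6 ; 0/13/15/7/2/7/11 ; →target
#2 nor  $r6, $r3, $r5 ; 0/13/15/7/2/7/65528
#6 sub  $r3, $r2, $r2 ; 0/13/15/0/2/7/65528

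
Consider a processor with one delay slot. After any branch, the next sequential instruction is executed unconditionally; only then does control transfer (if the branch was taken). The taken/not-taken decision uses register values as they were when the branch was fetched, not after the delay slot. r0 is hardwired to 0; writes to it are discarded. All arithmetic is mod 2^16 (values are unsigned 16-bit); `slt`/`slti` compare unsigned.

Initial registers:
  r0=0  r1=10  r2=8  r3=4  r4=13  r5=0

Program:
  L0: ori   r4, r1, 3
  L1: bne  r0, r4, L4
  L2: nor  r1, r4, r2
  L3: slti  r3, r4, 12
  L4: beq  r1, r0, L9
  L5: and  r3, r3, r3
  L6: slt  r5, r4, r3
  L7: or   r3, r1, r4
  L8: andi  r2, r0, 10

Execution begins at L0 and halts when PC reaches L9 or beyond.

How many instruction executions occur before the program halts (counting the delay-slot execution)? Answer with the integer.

PC=0  ori   r4, r1, 3        | r0=0 r1=10 r2=8 r3=4 r4=11 r5=0
PC=1  bne  r0, r4, L4        | r0=0 r1=10 r2=8 r3=4 r4=11 r5=0  [TAKEN]
PC=2  nor  r1, r4, r2        | r0=0 r1=65524 r2=8 r3=4 r4=11 r5=0
PC=4  beq  r1, r0, L9        | r0=0 r1=65524 r2=8 r3=4 r4=11 r5=0  [not taken]
PC=5  and  r3, r3, r3        | r0=0 r1=65524 r2=8 r3=4 r4=11 r5=0
PC=6  slt  r5, r4, r3        | r0=0 r1=65524 r2=8 r3=4 r4=11 r5=0
PC=7  or   r3, r1, r4        | r0=0 r1=65524 r2=8 r3=65535 r4=11 r5=0
PC=8  andi  r2, r0, 10       | r0=0 r1=65524 r2=0 r3=65535 r4=11 r5=0

8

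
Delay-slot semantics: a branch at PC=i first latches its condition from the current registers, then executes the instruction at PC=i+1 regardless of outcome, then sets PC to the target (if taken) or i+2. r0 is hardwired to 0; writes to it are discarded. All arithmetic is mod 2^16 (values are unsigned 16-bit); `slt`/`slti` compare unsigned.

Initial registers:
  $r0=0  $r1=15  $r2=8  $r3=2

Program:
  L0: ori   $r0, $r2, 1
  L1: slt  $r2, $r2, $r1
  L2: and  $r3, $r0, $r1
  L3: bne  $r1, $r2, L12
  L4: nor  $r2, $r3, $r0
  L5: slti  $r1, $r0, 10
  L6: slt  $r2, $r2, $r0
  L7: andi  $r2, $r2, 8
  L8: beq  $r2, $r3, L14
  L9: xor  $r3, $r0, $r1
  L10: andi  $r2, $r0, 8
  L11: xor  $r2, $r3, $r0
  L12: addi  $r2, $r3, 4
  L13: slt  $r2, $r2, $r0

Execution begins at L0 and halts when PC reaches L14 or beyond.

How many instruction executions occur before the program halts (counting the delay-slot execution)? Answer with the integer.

  step pc=0: ori   $r0, $r2, 1  regs=(0,15,8,2)
  step pc=1: slt  $r2, $r2, $r1  regs=(0,15,1,2)
  step pc=2: and  $r3, $r0, $r1  regs=(0,15,1,0)
  step pc=3: bne  $r1, $r2, L12  cond=T  regs=(0,15,1,0)
  step pc=4: nor  $r2, $r3, $r0  regs=(0,15,65535,0)
  step pc=12: addi  $r2, $r3, 4  regs=(0,15,4,0)
  step pc=13: slt  $r2, $r2, $r0  regs=(0,15,0,0)

7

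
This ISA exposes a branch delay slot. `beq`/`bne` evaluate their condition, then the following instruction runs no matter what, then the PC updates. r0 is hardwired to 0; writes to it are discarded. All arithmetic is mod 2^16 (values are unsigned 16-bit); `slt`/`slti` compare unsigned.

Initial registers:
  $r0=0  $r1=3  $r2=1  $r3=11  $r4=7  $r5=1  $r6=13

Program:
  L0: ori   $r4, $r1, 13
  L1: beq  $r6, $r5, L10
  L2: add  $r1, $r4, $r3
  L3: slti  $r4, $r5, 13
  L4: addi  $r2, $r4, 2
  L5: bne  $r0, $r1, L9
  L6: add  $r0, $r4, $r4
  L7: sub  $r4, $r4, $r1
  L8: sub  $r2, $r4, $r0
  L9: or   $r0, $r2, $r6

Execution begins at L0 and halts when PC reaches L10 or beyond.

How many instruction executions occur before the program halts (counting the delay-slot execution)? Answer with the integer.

[0] ori   $r4, $r1, 13  →  {$r0:0, $r1:3, $r2:1, $r3:11, $r4:15, $r5:1, $r6:13}
[1] beq  $r6, $r5, L10  →  {$r0:0, $r1:3, $r2:1, $r3:11, $r4:15, $r5:1, $r6:13}  ⟨branch fallthrough⟩
[2] add  $r1, $r4, $r3  →  {$r0:0, $r1:26, $r2:1, $r3:11, $r4:15, $r5:1, $r6:13}
[3] slti  $r4, $r5, 13  →  {$r0:0, $r1:26, $r2:1, $r3:11, $r4:1, $r5:1, $r6:13}
[4] addi  $r2, $r4, 2  →  {$r0:0, $r1:26, $r2:3, $r3:11, $r4:1, $r5:1, $r6:13}
[5] bne  $r0, $r1, L9  →  {$r0:0, $r1:26, $r2:3, $r3:11, $r4:1, $r5:1, $r6:13}  ⟨branch taken⟩
[6] add  $r0, $r4, $r4  →  {$r0:0, $r1:26, $r2:3, $r3:11, $r4:1, $r5:1, $r6:13}
[9] or   $r0, $r2, $r6  →  {$r0:0, $r1:26, $r2:3, $r3:11, $r4:1, $r5:1, $r6:13}

8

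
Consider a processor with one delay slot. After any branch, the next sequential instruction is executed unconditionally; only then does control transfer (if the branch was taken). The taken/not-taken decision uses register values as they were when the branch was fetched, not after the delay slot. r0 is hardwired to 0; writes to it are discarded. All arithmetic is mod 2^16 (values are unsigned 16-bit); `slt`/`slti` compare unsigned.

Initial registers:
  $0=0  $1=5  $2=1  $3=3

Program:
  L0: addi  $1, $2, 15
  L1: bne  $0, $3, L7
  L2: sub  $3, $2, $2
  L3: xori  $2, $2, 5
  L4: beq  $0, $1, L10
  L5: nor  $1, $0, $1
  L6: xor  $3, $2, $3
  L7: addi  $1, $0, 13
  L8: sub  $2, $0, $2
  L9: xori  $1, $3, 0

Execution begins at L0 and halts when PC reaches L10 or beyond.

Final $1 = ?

0

[0] addi  $1, $2, 15  →  {$0:0, $1:16, $2:1, $3:3}
[1] bne  $0, $3, L7  →  {$0:0, $1:16, $2:1, $3:3}  ⟨branch taken⟩
[2] sub  $3, $2, $2  →  {$0:0, $1:16, $2:1, $3:0}
[7] addi  $1, $0, 13  →  {$0:0, $1:13, $2:1, $3:0}
[8] sub  $2, $0, $2  →  {$0:0, $1:13, $2:65535, $3:0}
[9] xori  $1, $3, 0  →  {$0:0, $1:0, $2:65535, $3:0}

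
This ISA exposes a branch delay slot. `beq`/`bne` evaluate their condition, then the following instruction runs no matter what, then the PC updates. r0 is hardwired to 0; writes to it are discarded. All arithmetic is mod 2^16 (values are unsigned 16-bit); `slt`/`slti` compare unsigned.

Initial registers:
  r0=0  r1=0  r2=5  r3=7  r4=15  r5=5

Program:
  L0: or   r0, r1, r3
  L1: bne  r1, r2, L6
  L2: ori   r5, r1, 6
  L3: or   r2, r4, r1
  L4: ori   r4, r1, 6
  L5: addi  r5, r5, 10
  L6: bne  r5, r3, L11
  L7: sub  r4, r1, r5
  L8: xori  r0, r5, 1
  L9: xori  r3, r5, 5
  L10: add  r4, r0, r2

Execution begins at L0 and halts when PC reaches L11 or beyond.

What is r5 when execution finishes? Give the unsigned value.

6

#0 or   r0, r1, r3 ; 0/0/5/7/15/5
#1 bne  r1, r2, L6 ; 0/0/5/7/15/5 ; →target
#2 ori   r5, r1, 6 ; 0/0/5/7/15/6
#6 bne  r5, r3, L11 ; 0/0/5/7/15/6 ; →target
#7 sub  r4, r1, r5 ; 0/0/5/7/65530/6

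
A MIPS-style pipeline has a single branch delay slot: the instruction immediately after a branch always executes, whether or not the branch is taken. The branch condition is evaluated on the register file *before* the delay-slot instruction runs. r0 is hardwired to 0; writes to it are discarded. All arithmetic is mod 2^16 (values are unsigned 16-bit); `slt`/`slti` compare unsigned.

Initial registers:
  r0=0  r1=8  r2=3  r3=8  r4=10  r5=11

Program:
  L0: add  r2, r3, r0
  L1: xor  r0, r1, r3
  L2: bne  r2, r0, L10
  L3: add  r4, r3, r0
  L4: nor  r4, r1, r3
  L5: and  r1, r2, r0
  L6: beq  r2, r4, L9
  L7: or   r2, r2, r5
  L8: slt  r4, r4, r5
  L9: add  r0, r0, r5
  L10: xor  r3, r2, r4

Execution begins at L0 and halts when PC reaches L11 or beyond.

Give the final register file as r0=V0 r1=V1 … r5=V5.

[0] add  r2, r3, r0  →  {r0:0, r1:8, r2:8, r3:8, r4:10, r5:11}
[1] xor  r0, r1, r3  →  {r0:0, r1:8, r2:8, r3:8, r4:10, r5:11}
[2] bne  r2, r0, L10  →  {r0:0, r1:8, r2:8, r3:8, r4:10, r5:11}  ⟨branch taken⟩
[3] add  r4, r3, r0  →  {r0:0, r1:8, r2:8, r3:8, r4:8, r5:11}
[10] xor  r3, r2, r4  →  {r0:0, r1:8, r2:8, r3:0, r4:8, r5:11}

r0=0 r1=8 r2=8 r3=0 r4=8 r5=11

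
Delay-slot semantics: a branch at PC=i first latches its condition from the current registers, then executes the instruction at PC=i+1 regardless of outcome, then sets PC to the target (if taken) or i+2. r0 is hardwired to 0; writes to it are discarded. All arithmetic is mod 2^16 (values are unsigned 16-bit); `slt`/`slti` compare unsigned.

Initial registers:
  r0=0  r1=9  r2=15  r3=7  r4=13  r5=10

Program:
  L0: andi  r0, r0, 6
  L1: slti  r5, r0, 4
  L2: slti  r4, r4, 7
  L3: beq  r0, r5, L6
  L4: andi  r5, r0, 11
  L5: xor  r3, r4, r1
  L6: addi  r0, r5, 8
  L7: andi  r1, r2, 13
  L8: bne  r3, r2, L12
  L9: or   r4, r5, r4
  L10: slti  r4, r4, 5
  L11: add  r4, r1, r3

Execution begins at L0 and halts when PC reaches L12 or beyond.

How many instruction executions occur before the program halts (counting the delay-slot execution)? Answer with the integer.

PC=0  andi  r0, r0, 6        | r0=0 r1=9 r2=15 r3=7 r4=13 r5=10
PC=1  slti  r5, r0, 4        | r0=0 r1=9 r2=15 r3=7 r4=13 r5=1
PC=2  slti  r4, r4, 7        | r0=0 r1=9 r2=15 r3=7 r4=0 r5=1
PC=3  beq  r0, r5, L6        | r0=0 r1=9 r2=15 r3=7 r4=0 r5=1  [not taken]
PC=4  andi  r5, r0, 11       | r0=0 r1=9 r2=15 r3=7 r4=0 r5=0
PC=5  xor  r3, r4, r1        | r0=0 r1=9 r2=15 r3=9 r4=0 r5=0
PC=6  addi  r0, r5, 8        | r0=0 r1=9 r2=15 r3=9 r4=0 r5=0
PC=7  andi  r1, r2, 13       | r0=0 r1=13 r2=15 r3=9 r4=0 r5=0
PC=8  bne  r3, r2, L12       | r0=0 r1=13 r2=15 r3=9 r4=0 r5=0  [TAKEN]
PC=9  or   r4, r5, r4        | r0=0 r1=13 r2=15 r3=9 r4=0 r5=0

10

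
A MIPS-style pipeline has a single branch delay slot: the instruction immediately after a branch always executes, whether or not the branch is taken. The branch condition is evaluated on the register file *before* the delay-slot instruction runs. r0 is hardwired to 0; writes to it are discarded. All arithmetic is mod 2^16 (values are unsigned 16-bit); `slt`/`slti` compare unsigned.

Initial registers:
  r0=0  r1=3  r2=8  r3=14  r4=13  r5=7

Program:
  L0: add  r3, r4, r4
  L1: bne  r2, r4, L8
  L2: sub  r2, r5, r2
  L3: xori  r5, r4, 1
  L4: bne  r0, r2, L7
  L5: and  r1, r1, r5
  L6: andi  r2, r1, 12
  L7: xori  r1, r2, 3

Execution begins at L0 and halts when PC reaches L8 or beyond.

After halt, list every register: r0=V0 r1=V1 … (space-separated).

#0 add  r3, r4, r4 ; 0/3/8/26/13/7
#1 bne  r2, r4, L8 ; 0/3/8/26/13/7 ; →target
#2 sub  r2, r5, r2 ; 0/3/65535/26/13/7

r0=0 r1=3 r2=65535 r3=26 r4=13 r5=7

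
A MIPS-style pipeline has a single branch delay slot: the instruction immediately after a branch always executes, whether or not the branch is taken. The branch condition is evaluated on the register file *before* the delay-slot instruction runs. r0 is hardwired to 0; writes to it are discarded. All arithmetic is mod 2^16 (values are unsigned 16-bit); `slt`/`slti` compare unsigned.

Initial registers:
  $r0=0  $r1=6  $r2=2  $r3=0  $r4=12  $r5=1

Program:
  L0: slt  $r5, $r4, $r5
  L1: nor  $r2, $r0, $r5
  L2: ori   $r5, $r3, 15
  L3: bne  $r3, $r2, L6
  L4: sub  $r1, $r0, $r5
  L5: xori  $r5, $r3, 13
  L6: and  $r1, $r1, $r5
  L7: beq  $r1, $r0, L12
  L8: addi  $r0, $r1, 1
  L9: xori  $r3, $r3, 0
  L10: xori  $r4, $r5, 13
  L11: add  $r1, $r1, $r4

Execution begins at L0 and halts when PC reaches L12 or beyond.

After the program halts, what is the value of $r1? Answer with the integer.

[0] slt  $r5, $r4, $r5  →  {$r0:0, $r1:6, $r2:2, $r3:0, $r4:12, $r5:0}
[1] nor  $r2, $r0, $r5  →  {$r0:0, $r1:6, $r2:65535, $r3:0, $r4:12, $r5:0}
[2] ori   $r5, $r3, 15  →  {$r0:0, $r1:6, $r2:65535, $r3:0, $r4:12, $r5:15}
[3] bne  $r3, $r2, L6  →  {$r0:0, $r1:6, $r2:65535, $r3:0, $r4:12, $r5:15}  ⟨branch taken⟩
[4] sub  $r1, $r0, $r5  →  {$r0:0, $r1:65521, $r2:65535, $r3:0, $r4:12, $r5:15}
[6] and  $r1, $r1, $r5  →  {$r0:0, $r1:1, $r2:65535, $r3:0, $r4:12, $r5:15}
[7] beq  $r1, $r0, L12  →  {$r0:0, $r1:1, $r2:65535, $r3:0, $r4:12, $r5:15}  ⟨branch fallthrough⟩
[8] addi  $r0, $r1, 1  →  {$r0:0, $r1:1, $r2:65535, $r3:0, $r4:12, $r5:15}
[9] xori  $r3, $r3, 0  →  {$r0:0, $r1:1, $r2:65535, $r3:0, $r4:12, $r5:15}
[10] xori  $r4, $r5, 13  →  {$r0:0, $r1:1, $r2:65535, $r3:0, $r4:2, $r5:15}
[11] add  $r1, $r1, $r4  →  {$r0:0, $r1:3, $r2:65535, $r3:0, $r4:2, $r5:15}

3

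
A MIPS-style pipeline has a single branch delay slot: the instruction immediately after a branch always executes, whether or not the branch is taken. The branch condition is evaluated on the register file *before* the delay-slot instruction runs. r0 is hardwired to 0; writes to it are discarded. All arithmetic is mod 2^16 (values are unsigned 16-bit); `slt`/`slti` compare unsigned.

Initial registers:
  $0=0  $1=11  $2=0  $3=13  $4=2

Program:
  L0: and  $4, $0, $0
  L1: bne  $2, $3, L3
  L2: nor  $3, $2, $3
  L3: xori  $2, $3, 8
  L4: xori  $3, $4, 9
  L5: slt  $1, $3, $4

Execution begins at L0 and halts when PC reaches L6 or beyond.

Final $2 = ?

65530

PC=0  and  $4, $0, $0        | $0=0 $1=11 $2=0 $3=13 $4=0
PC=1  bne  $2, $3, L3        | $0=0 $1=11 $2=0 $3=13 $4=0  [TAKEN]
PC=2  nor  $3, $2, $3        | $0=0 $1=11 $2=0 $3=65522 $4=0
PC=3  xori  $2, $3, 8        | $0=0 $1=11 $2=65530 $3=65522 $4=0
PC=4  xori  $3, $4, 9        | $0=0 $1=11 $2=65530 $3=9 $4=0
PC=5  slt  $1, $3, $4        | $0=0 $1=0 $2=65530 $3=9 $4=0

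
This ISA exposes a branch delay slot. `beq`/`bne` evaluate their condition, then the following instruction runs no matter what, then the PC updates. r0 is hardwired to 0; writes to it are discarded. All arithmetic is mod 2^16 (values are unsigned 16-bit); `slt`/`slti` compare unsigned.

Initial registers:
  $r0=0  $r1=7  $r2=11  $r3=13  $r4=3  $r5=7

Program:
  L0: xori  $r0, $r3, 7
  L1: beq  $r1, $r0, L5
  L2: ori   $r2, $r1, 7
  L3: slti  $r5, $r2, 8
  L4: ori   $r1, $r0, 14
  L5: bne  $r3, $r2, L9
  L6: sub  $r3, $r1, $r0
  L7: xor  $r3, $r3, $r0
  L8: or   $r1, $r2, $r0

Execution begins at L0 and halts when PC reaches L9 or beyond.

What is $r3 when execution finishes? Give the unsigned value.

14

PC=0  xori  $r0, $r3, 7      | $r0=0 $r1=7 $r2=11 $r3=13 $r4=3 $r5=7
PC=1  beq  $r1, $r0, L5      | $r0=0 $r1=7 $r2=11 $r3=13 $r4=3 $r5=7  [not taken]
PC=2  ori   $r2, $r1, 7      | $r0=0 $r1=7 $r2=7 $r3=13 $r4=3 $r5=7
PC=3  slti  $r5, $r2, 8      | $r0=0 $r1=7 $r2=7 $r3=13 $r4=3 $r5=1
PC=4  ori   $r1, $r0, 14     | $r0=0 $r1=14 $r2=7 $r3=13 $r4=3 $r5=1
PC=5  bne  $r3, $r2, L9      | $r0=0 $r1=14 $r2=7 $r3=13 $r4=3 $r5=1  [TAKEN]
PC=6  sub  $r3, $r1, $r0     | $r0=0 $r1=14 $r2=7 $r3=14 $r4=3 $r5=1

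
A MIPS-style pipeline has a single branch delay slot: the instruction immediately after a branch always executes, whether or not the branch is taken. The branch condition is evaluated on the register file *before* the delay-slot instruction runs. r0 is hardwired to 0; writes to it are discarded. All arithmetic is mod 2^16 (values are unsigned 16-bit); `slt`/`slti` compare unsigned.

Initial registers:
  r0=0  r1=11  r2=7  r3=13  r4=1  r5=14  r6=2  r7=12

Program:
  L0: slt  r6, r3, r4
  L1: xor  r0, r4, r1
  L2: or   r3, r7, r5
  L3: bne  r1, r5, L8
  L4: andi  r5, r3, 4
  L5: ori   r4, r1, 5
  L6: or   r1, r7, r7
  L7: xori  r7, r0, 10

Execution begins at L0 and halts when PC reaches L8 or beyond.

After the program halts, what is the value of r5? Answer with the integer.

  step pc=0: slt  r6, r3, r4  regs=(0,11,7,13,1,14,0,12)
  step pc=1: xor  r0, r4, r1  regs=(0,11,7,13,1,14,0,12)
  step pc=2: or   r3, r7, r5  regs=(0,11,7,14,1,14,0,12)
  step pc=3: bne  r1, r5, L8  cond=T  regs=(0,11,7,14,1,14,0,12)
  step pc=4: andi  r5, r3, 4  regs=(0,11,7,14,1,4,0,12)

4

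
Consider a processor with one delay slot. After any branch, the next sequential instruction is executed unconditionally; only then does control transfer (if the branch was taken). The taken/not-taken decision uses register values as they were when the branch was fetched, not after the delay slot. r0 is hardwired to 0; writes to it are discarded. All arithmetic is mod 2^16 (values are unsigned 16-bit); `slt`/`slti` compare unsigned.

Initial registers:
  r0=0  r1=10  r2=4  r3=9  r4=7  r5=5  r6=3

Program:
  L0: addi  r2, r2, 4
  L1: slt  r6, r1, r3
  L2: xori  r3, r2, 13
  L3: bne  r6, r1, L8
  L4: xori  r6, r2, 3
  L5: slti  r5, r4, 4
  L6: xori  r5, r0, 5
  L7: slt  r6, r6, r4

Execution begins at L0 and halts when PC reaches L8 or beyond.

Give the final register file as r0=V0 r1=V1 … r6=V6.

  step pc=0: addi  r2, r2, 4  regs=(0,10,8,9,7,5,3)
  step pc=1: slt  r6, r1, r3  regs=(0,10,8,9,7,5,0)
  step pc=2: xori  r3, r2, 13  regs=(0,10,8,5,7,5,0)
  step pc=3: bne  r6, r1, L8  cond=T  regs=(0,10,8,5,7,5,0)
  step pc=4: xori  r6, r2, 3  regs=(0,10,8,5,7,5,11)

r0=0 r1=10 r2=8 r3=5 r4=7 r5=5 r6=11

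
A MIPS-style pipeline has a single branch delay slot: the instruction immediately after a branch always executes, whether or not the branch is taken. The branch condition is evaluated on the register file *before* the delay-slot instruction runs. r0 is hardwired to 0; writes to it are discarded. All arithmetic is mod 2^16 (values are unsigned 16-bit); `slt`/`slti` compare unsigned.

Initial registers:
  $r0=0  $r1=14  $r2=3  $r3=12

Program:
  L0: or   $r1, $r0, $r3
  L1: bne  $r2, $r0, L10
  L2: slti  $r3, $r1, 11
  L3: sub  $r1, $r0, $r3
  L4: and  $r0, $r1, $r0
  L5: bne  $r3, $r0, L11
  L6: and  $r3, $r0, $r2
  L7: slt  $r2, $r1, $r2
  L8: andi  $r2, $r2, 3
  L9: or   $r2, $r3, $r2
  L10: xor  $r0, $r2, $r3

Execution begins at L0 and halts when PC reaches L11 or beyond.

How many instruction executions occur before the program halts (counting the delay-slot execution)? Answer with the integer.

[0] or   $r1, $r0, $r3  →  {$r0:0, $r1:12, $r2:3, $r3:12}
[1] bne  $r2, $r0, L10  →  {$r0:0, $r1:12, $r2:3, $r3:12}  ⟨branch taken⟩
[2] slti  $r3, $r1, 11  →  {$r0:0, $r1:12, $r2:3, $r3:0}
[10] xor  $r0, $r2, $r3  →  {$r0:0, $r1:12, $r2:3, $r3:0}

4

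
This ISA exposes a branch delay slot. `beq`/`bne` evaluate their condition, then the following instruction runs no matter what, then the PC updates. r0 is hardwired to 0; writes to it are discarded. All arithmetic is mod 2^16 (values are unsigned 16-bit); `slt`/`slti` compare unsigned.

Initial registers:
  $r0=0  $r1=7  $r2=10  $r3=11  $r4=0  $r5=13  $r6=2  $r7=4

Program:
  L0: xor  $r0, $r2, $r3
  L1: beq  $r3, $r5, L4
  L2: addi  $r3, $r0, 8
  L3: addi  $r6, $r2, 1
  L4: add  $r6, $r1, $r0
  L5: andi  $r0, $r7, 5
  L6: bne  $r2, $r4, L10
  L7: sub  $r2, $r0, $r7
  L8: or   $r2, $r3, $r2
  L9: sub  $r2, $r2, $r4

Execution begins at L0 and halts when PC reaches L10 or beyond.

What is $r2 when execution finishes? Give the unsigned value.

65532

PC=0  xor  $r0, $r2, $r3     | $r0=0 $r1=7 $r2=10 $r3=11 $r4=0 $r5=13 $r6=2 $r7=4
PC=1  beq  $r3, $r5, L4      | $r0=0 $r1=7 $r2=10 $r3=11 $r4=0 $r5=13 $r6=2 $r7=4  [not taken]
PC=2  addi  $r3, $r0, 8      | $r0=0 $r1=7 $r2=10 $r3=8 $r4=0 $r5=13 $r6=2 $r7=4
PC=3  addi  $r6, $r2, 1      | $r0=0 $r1=7 $r2=10 $r3=8 $r4=0 $r5=13 $r6=11 $r7=4
PC=4  add  $r6, $r1, $r0     | $r0=0 $r1=7 $r2=10 $r3=8 $r4=0 $r5=13 $r6=7 $r7=4
PC=5  andi  $r0, $r7, 5      | $r0=0 $r1=7 $r2=10 $r3=8 $r4=0 $r5=13 $r6=7 $r7=4
PC=6  bne  $r2, $r4, L10     | $r0=0 $r1=7 $r2=10 $r3=8 $r4=0 $r5=13 $r6=7 $r7=4  [TAKEN]
PC=7  sub  $r2, $r0, $r7     | $r0=0 $r1=7 $r2=65532 $r3=8 $r4=0 $r5=13 $r6=7 $r7=4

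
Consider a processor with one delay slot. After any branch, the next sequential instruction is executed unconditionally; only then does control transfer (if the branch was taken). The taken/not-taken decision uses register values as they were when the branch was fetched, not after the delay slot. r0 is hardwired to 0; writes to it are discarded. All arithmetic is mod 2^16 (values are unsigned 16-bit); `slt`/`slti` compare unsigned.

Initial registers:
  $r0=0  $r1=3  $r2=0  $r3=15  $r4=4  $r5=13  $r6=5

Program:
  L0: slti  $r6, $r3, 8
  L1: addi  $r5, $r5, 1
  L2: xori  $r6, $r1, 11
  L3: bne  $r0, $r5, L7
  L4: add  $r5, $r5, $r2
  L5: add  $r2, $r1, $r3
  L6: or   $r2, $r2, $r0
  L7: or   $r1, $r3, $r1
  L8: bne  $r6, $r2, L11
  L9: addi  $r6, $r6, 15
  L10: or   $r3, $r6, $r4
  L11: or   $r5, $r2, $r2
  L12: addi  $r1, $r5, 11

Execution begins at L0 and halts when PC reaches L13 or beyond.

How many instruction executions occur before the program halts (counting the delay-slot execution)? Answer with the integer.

[0] slti  $r6, $r3, 8  →  {$r0:0, $r1:3, $r2:0, $r3:15, $r4:4, $r5:13, $r6:0}
[1] addi  $r5, $r5, 1  →  {$r0:0, $r1:3, $r2:0, $r3:15, $r4:4, $r5:14, $r6:0}
[2] xori  $r6, $r1, 11  →  {$r0:0, $r1:3, $r2:0, $r3:15, $r4:4, $r5:14, $r6:8}
[3] bne  $r0, $r5, L7  →  {$r0:0, $r1:3, $r2:0, $r3:15, $r4:4, $r5:14, $r6:8}  ⟨branch taken⟩
[4] add  $r5, $r5, $r2  →  {$r0:0, $r1:3, $r2:0, $r3:15, $r4:4, $r5:14, $r6:8}
[7] or   $r1, $r3, $r1  →  {$r0:0, $r1:15, $r2:0, $r3:15, $r4:4, $r5:14, $r6:8}
[8] bne  $r6, $r2, L11  →  {$r0:0, $r1:15, $r2:0, $r3:15, $r4:4, $r5:14, $r6:8}  ⟨branch taken⟩
[9] addi  $r6, $r6, 15  →  {$r0:0, $r1:15, $r2:0, $r3:15, $r4:4, $r5:14, $r6:23}
[11] or   $r5, $r2, $r2  →  {$r0:0, $r1:15, $r2:0, $r3:15, $r4:4, $r5:0, $r6:23}
[12] addi  $r1, $r5, 11  →  {$r0:0, $r1:11, $r2:0, $r3:15, $r4:4, $r5:0, $r6:23}

10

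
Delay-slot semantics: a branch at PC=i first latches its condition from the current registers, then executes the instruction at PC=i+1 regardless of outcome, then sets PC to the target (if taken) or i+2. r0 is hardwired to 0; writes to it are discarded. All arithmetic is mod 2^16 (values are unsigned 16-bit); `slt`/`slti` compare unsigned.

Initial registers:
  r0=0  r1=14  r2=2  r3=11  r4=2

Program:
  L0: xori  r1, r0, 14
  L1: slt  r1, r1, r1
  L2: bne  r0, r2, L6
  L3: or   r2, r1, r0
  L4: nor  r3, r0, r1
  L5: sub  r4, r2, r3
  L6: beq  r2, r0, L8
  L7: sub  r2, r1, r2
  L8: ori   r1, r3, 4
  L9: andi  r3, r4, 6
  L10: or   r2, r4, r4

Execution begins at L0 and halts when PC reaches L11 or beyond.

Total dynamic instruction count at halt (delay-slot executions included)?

9

[0] xori  r1, r0, 14  →  {r0:0, r1:14, r2:2, r3:11, r4:2}
[1] slt  r1, r1, r1  →  {r0:0, r1:0, r2:2, r3:11, r4:2}
[2] bne  r0, r2, L6  →  {r0:0, r1:0, r2:2, r3:11, r4:2}  ⟨branch taken⟩
[3] or   r2, r1, r0  →  {r0:0, r1:0, r2:0, r3:11, r4:2}
[6] beq  r2, r0, L8  →  {r0:0, r1:0, r2:0, r3:11, r4:2}  ⟨branch taken⟩
[7] sub  r2, r1, r2  →  {r0:0, r1:0, r2:0, r3:11, r4:2}
[8] ori   r1, r3, 4  →  {r0:0, r1:15, r2:0, r3:11, r4:2}
[9] andi  r3, r4, 6  →  {r0:0, r1:15, r2:0, r3:2, r4:2}
[10] or   r2, r4, r4  →  {r0:0, r1:15, r2:2, r3:2, r4:2}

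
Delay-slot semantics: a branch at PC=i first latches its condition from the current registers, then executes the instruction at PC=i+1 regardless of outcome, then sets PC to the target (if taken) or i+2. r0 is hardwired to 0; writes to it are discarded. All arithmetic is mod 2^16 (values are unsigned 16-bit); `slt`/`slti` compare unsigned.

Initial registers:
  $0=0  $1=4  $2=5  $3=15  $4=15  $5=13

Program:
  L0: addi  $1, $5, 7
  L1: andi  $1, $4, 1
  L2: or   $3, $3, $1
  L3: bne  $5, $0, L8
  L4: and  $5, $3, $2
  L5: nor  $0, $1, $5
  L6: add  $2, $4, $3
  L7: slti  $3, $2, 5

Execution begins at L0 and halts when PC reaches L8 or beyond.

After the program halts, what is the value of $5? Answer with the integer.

PC=0  addi  $1, $5, 7        | $0=0 $1=20 $2=5 $3=15 $4=15 $5=13
PC=1  andi  $1, $4, 1        | $0=0 $1=1 $2=5 $3=15 $4=15 $5=13
PC=2  or   $3, $3, $1        | $0=0 $1=1 $2=5 $3=15 $4=15 $5=13
PC=3  bne  $5, $0, L8        | $0=0 $1=1 $2=5 $3=15 $4=15 $5=13  [TAKEN]
PC=4  and  $5, $3, $2        | $0=0 $1=1 $2=5 $3=15 $4=15 $5=5

5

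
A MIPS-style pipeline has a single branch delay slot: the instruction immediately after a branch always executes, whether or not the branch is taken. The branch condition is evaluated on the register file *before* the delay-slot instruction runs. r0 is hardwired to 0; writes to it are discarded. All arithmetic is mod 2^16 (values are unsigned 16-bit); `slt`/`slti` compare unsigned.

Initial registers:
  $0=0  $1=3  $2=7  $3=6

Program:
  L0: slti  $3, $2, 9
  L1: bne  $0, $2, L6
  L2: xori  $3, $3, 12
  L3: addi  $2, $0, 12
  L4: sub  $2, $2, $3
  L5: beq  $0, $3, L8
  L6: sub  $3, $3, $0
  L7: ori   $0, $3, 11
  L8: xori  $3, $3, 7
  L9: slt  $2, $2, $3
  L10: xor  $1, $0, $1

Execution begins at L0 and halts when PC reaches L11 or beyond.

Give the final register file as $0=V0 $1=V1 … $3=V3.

$0=0 $1=3 $2=1 $3=10

  step pc=0: slti  $3, $2, 9  regs=(0,3,7,1)
  step pc=1: bne  $0, $2, L6  cond=T  regs=(0,3,7,1)
  step pc=2: xori  $3, $3, 12  regs=(0,3,7,13)
  step pc=6: sub  $3, $3, $0  regs=(0,3,7,13)
  step pc=7: ori   $0, $3, 11  regs=(0,3,7,13)
  step pc=8: xori  $3, $3, 7  regs=(0,3,7,10)
  step pc=9: slt  $2, $2, $3  regs=(0,3,1,10)
  step pc=10: xor  $1, $0, $1  regs=(0,3,1,10)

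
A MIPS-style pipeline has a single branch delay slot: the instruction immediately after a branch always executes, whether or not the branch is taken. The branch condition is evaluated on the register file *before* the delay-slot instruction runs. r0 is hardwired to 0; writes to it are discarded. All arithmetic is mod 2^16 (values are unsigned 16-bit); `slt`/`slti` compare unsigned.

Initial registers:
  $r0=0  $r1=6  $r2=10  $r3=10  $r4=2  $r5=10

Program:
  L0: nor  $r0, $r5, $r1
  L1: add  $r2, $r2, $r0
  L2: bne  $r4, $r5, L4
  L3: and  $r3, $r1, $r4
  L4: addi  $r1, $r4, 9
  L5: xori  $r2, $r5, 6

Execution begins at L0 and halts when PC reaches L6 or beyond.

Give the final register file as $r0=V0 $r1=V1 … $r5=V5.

$r0=0 $r1=11 $r2=12 $r3=2 $r4=2 $r5=10

[0] nor  $r0, $r5, $r1  →  {$r0:0, $r1:6, $r2:10, $r3:10, $r4:2, $r5:10}
[1] add  $r2, $r2, $r0  →  {$r0:0, $r1:6, $r2:10, $r3:10, $r4:2, $r5:10}
[2] bne  $r4, $r5, L4  →  {$r0:0, $r1:6, $r2:10, $r3:10, $r4:2, $r5:10}  ⟨branch taken⟩
[3] and  $r3, $r1, $r4  →  {$r0:0, $r1:6, $r2:10, $r3:2, $r4:2, $r5:10}
[4] addi  $r1, $r4, 9  →  {$r0:0, $r1:11, $r2:10, $r3:2, $r4:2, $r5:10}
[5] xori  $r2, $r5, 6  →  {$r0:0, $r1:11, $r2:12, $r3:2, $r4:2, $r5:10}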